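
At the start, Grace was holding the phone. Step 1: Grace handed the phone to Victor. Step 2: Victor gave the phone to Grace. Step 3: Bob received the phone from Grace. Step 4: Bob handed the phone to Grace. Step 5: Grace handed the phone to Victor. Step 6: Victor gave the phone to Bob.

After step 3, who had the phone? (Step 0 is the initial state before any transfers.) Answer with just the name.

Tracking the phone holder through step 3:
After step 0 (start): Grace
After step 1: Victor
After step 2: Grace
After step 3: Bob

At step 3, the holder is Bob.

Answer: Bob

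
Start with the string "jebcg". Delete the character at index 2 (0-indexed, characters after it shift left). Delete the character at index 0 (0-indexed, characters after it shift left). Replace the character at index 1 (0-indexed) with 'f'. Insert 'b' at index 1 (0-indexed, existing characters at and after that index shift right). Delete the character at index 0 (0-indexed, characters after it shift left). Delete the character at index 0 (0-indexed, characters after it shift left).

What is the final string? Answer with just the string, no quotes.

Applying each edit step by step:
Start: "jebcg"
Op 1 (delete idx 2 = 'b'): "jebcg" -> "jecg"
Op 2 (delete idx 0 = 'j'): "jecg" -> "ecg"
Op 3 (replace idx 1: 'c' -> 'f'): "ecg" -> "efg"
Op 4 (insert 'b' at idx 1): "efg" -> "ebfg"
Op 5 (delete idx 0 = 'e'): "ebfg" -> "bfg"
Op 6 (delete idx 0 = 'b'): "bfg" -> "fg"

Answer: fg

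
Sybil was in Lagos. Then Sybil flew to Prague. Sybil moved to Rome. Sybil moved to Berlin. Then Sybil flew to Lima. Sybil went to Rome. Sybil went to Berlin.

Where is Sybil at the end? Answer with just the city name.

Answer: Berlin

Derivation:
Tracking Sybil's location:
Start: Sybil is in Lagos.
After move 1: Lagos -> Prague. Sybil is in Prague.
After move 2: Prague -> Rome. Sybil is in Rome.
After move 3: Rome -> Berlin. Sybil is in Berlin.
After move 4: Berlin -> Lima. Sybil is in Lima.
After move 5: Lima -> Rome. Sybil is in Rome.
After move 6: Rome -> Berlin. Sybil is in Berlin.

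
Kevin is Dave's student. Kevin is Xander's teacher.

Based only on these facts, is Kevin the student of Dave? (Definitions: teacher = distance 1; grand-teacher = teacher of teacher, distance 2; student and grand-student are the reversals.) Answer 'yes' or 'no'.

Answer: yes

Derivation:
Reconstructing the teacher chain from the given facts:
  Dave -> Kevin -> Xander
(each arrow means 'teacher of the next')
Positions in the chain (0 = top):
  position of Dave: 0
  position of Kevin: 1
  position of Xander: 2

Kevin is at position 1, Dave is at position 0; signed distance (j - i) = -1.
'student' requires j - i = -1. Actual distance is -1, so the relation HOLDS.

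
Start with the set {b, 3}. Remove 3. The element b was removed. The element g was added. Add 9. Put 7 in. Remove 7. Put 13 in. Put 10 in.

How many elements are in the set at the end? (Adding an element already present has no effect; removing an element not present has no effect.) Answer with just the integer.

Answer: 4

Derivation:
Tracking the set through each operation:
Start: {3, b}
Event 1 (remove 3): removed. Set: {b}
Event 2 (remove b): removed. Set: {}
Event 3 (add g): added. Set: {g}
Event 4 (add 9): added. Set: {9, g}
Event 5 (add 7): added. Set: {7, 9, g}
Event 6 (remove 7): removed. Set: {9, g}
Event 7 (add 13): added. Set: {13, 9, g}
Event 8 (add 10): added. Set: {10, 13, 9, g}

Final set: {10, 13, 9, g} (size 4)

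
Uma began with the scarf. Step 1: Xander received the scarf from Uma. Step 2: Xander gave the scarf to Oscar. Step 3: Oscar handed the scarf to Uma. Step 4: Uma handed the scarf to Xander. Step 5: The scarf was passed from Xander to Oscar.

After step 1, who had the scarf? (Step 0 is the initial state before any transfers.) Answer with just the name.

Tracking the scarf holder through step 1:
After step 0 (start): Uma
After step 1: Xander

At step 1, the holder is Xander.

Answer: Xander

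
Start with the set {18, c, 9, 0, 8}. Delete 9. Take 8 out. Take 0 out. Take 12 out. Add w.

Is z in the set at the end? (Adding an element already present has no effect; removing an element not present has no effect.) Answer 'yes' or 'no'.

Answer: no

Derivation:
Tracking the set through each operation:
Start: {0, 18, 8, 9, c}
Event 1 (remove 9): removed. Set: {0, 18, 8, c}
Event 2 (remove 8): removed. Set: {0, 18, c}
Event 3 (remove 0): removed. Set: {18, c}
Event 4 (remove 12): not present, no change. Set: {18, c}
Event 5 (add w): added. Set: {18, c, w}

Final set: {18, c, w} (size 3)
z is NOT in the final set.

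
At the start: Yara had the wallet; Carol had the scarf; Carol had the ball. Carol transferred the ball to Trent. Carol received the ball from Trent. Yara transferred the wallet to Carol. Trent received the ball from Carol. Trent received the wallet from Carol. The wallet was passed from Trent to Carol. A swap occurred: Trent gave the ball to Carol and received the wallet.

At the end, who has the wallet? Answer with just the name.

Tracking all object holders:
Start: wallet:Yara, scarf:Carol, ball:Carol
Event 1 (give ball: Carol -> Trent). State: wallet:Yara, scarf:Carol, ball:Trent
Event 2 (give ball: Trent -> Carol). State: wallet:Yara, scarf:Carol, ball:Carol
Event 3 (give wallet: Yara -> Carol). State: wallet:Carol, scarf:Carol, ball:Carol
Event 4 (give ball: Carol -> Trent). State: wallet:Carol, scarf:Carol, ball:Trent
Event 5 (give wallet: Carol -> Trent). State: wallet:Trent, scarf:Carol, ball:Trent
Event 6 (give wallet: Trent -> Carol). State: wallet:Carol, scarf:Carol, ball:Trent
Event 7 (swap ball<->wallet: now ball:Carol, wallet:Trent). State: wallet:Trent, scarf:Carol, ball:Carol

Final state: wallet:Trent, scarf:Carol, ball:Carol
The wallet is held by Trent.

Answer: Trent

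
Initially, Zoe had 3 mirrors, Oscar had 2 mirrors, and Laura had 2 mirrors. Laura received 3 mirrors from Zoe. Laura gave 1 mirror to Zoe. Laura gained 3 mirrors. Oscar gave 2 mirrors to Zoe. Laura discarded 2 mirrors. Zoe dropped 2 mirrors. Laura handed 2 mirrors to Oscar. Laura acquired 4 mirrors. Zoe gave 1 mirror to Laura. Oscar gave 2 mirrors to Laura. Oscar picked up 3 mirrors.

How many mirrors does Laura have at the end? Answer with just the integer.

Tracking counts step by step:
Start: Zoe=3, Oscar=2, Laura=2
Event 1 (Zoe -> Laura, 3): Zoe: 3 -> 0, Laura: 2 -> 5. State: Zoe=0, Oscar=2, Laura=5
Event 2 (Laura -> Zoe, 1): Laura: 5 -> 4, Zoe: 0 -> 1. State: Zoe=1, Oscar=2, Laura=4
Event 3 (Laura +3): Laura: 4 -> 7. State: Zoe=1, Oscar=2, Laura=7
Event 4 (Oscar -> Zoe, 2): Oscar: 2 -> 0, Zoe: 1 -> 3. State: Zoe=3, Oscar=0, Laura=7
Event 5 (Laura -2): Laura: 7 -> 5. State: Zoe=3, Oscar=0, Laura=5
Event 6 (Zoe -2): Zoe: 3 -> 1. State: Zoe=1, Oscar=0, Laura=5
Event 7 (Laura -> Oscar, 2): Laura: 5 -> 3, Oscar: 0 -> 2. State: Zoe=1, Oscar=2, Laura=3
Event 8 (Laura +4): Laura: 3 -> 7. State: Zoe=1, Oscar=2, Laura=7
Event 9 (Zoe -> Laura, 1): Zoe: 1 -> 0, Laura: 7 -> 8. State: Zoe=0, Oscar=2, Laura=8
Event 10 (Oscar -> Laura, 2): Oscar: 2 -> 0, Laura: 8 -> 10. State: Zoe=0, Oscar=0, Laura=10
Event 11 (Oscar +3): Oscar: 0 -> 3. State: Zoe=0, Oscar=3, Laura=10

Laura's final count: 10

Answer: 10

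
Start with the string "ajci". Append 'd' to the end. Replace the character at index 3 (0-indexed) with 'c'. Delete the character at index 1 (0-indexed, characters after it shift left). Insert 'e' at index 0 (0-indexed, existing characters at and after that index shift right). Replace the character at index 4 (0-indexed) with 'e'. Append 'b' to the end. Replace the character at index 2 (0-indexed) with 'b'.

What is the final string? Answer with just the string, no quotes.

Answer: eabceb

Derivation:
Applying each edit step by step:
Start: "ajci"
Op 1 (append 'd'): "ajci" -> "ajcid"
Op 2 (replace idx 3: 'i' -> 'c'): "ajcid" -> "ajccd"
Op 3 (delete idx 1 = 'j'): "ajccd" -> "accd"
Op 4 (insert 'e' at idx 0): "accd" -> "eaccd"
Op 5 (replace idx 4: 'd' -> 'e'): "eaccd" -> "eacce"
Op 6 (append 'b'): "eacce" -> "eacceb"
Op 7 (replace idx 2: 'c' -> 'b'): "eacceb" -> "eabceb"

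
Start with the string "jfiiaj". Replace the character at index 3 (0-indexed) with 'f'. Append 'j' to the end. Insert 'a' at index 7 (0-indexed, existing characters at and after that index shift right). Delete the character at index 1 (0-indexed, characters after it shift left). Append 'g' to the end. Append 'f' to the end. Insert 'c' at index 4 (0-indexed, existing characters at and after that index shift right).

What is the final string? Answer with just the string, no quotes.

Applying each edit step by step:
Start: "jfiiaj"
Op 1 (replace idx 3: 'i' -> 'f'): "jfiiaj" -> "jfifaj"
Op 2 (append 'j'): "jfifaj" -> "jfifajj"
Op 3 (insert 'a' at idx 7): "jfifajj" -> "jfifajja"
Op 4 (delete idx 1 = 'f'): "jfifajja" -> "jifajja"
Op 5 (append 'g'): "jifajja" -> "jifajjag"
Op 6 (append 'f'): "jifajjag" -> "jifajjagf"
Op 7 (insert 'c' at idx 4): "jifajjagf" -> "jifacjjagf"

Answer: jifacjjagf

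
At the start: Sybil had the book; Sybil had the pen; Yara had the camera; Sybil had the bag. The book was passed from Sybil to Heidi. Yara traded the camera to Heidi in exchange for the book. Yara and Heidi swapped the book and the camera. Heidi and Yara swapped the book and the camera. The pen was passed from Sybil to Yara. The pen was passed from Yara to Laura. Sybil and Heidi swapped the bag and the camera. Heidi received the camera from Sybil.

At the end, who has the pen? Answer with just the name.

Answer: Laura

Derivation:
Tracking all object holders:
Start: book:Sybil, pen:Sybil, camera:Yara, bag:Sybil
Event 1 (give book: Sybil -> Heidi). State: book:Heidi, pen:Sybil, camera:Yara, bag:Sybil
Event 2 (swap camera<->book: now camera:Heidi, book:Yara). State: book:Yara, pen:Sybil, camera:Heidi, bag:Sybil
Event 3 (swap book<->camera: now book:Heidi, camera:Yara). State: book:Heidi, pen:Sybil, camera:Yara, bag:Sybil
Event 4 (swap book<->camera: now book:Yara, camera:Heidi). State: book:Yara, pen:Sybil, camera:Heidi, bag:Sybil
Event 5 (give pen: Sybil -> Yara). State: book:Yara, pen:Yara, camera:Heidi, bag:Sybil
Event 6 (give pen: Yara -> Laura). State: book:Yara, pen:Laura, camera:Heidi, bag:Sybil
Event 7 (swap bag<->camera: now bag:Heidi, camera:Sybil). State: book:Yara, pen:Laura, camera:Sybil, bag:Heidi
Event 8 (give camera: Sybil -> Heidi). State: book:Yara, pen:Laura, camera:Heidi, bag:Heidi

Final state: book:Yara, pen:Laura, camera:Heidi, bag:Heidi
The pen is held by Laura.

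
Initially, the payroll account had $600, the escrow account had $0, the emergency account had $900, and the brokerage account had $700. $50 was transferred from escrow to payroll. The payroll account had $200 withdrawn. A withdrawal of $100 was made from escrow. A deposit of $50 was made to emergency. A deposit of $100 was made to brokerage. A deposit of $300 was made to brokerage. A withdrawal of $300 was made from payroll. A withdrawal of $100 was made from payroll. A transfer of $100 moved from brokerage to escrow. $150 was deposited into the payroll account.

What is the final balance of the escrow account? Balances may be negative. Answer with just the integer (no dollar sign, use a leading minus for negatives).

Answer: -50

Derivation:
Tracking account balances step by step:
Start: payroll=600, escrow=0, emergency=900, brokerage=700
Event 1 (transfer 50 escrow -> payroll): escrow: 0 - 50 = -50, payroll: 600 + 50 = 650. Balances: payroll=650, escrow=-50, emergency=900, brokerage=700
Event 2 (withdraw 200 from payroll): payroll: 650 - 200 = 450. Balances: payroll=450, escrow=-50, emergency=900, brokerage=700
Event 3 (withdraw 100 from escrow): escrow: -50 - 100 = -150. Balances: payroll=450, escrow=-150, emergency=900, brokerage=700
Event 4 (deposit 50 to emergency): emergency: 900 + 50 = 950. Balances: payroll=450, escrow=-150, emergency=950, brokerage=700
Event 5 (deposit 100 to brokerage): brokerage: 700 + 100 = 800. Balances: payroll=450, escrow=-150, emergency=950, brokerage=800
Event 6 (deposit 300 to brokerage): brokerage: 800 + 300 = 1100. Balances: payroll=450, escrow=-150, emergency=950, brokerage=1100
Event 7 (withdraw 300 from payroll): payroll: 450 - 300 = 150. Balances: payroll=150, escrow=-150, emergency=950, brokerage=1100
Event 8 (withdraw 100 from payroll): payroll: 150 - 100 = 50. Balances: payroll=50, escrow=-150, emergency=950, brokerage=1100
Event 9 (transfer 100 brokerage -> escrow): brokerage: 1100 - 100 = 1000, escrow: -150 + 100 = -50. Balances: payroll=50, escrow=-50, emergency=950, brokerage=1000
Event 10 (deposit 150 to payroll): payroll: 50 + 150 = 200. Balances: payroll=200, escrow=-50, emergency=950, brokerage=1000

Final balance of escrow: -50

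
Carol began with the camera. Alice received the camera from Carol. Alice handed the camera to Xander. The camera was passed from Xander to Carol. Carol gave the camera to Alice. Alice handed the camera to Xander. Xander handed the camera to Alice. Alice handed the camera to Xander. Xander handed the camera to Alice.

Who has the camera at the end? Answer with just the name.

Answer: Alice

Derivation:
Tracking the camera through each event:
Start: Carol has the camera.
After event 1: Alice has the camera.
After event 2: Xander has the camera.
After event 3: Carol has the camera.
After event 4: Alice has the camera.
After event 5: Xander has the camera.
After event 6: Alice has the camera.
After event 7: Xander has the camera.
After event 8: Alice has the camera.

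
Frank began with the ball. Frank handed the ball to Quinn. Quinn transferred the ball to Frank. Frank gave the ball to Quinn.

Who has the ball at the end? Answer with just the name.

Tracking the ball through each event:
Start: Frank has the ball.
After event 1: Quinn has the ball.
After event 2: Frank has the ball.
After event 3: Quinn has the ball.

Answer: Quinn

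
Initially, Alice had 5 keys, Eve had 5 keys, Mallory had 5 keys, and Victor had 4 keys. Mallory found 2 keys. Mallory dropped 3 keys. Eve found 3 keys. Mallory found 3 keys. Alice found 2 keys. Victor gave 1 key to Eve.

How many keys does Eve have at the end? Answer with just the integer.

Answer: 9

Derivation:
Tracking counts step by step:
Start: Alice=5, Eve=5, Mallory=5, Victor=4
Event 1 (Mallory +2): Mallory: 5 -> 7. State: Alice=5, Eve=5, Mallory=7, Victor=4
Event 2 (Mallory -3): Mallory: 7 -> 4. State: Alice=5, Eve=5, Mallory=4, Victor=4
Event 3 (Eve +3): Eve: 5 -> 8. State: Alice=5, Eve=8, Mallory=4, Victor=4
Event 4 (Mallory +3): Mallory: 4 -> 7. State: Alice=5, Eve=8, Mallory=7, Victor=4
Event 5 (Alice +2): Alice: 5 -> 7. State: Alice=7, Eve=8, Mallory=7, Victor=4
Event 6 (Victor -> Eve, 1): Victor: 4 -> 3, Eve: 8 -> 9. State: Alice=7, Eve=9, Mallory=7, Victor=3

Eve's final count: 9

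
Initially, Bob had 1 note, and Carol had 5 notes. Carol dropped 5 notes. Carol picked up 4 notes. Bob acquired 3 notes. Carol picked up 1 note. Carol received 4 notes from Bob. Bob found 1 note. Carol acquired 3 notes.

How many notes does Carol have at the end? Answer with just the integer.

Answer: 12

Derivation:
Tracking counts step by step:
Start: Bob=1, Carol=5
Event 1 (Carol -5): Carol: 5 -> 0. State: Bob=1, Carol=0
Event 2 (Carol +4): Carol: 0 -> 4. State: Bob=1, Carol=4
Event 3 (Bob +3): Bob: 1 -> 4. State: Bob=4, Carol=4
Event 4 (Carol +1): Carol: 4 -> 5. State: Bob=4, Carol=5
Event 5 (Bob -> Carol, 4): Bob: 4 -> 0, Carol: 5 -> 9. State: Bob=0, Carol=9
Event 6 (Bob +1): Bob: 0 -> 1. State: Bob=1, Carol=9
Event 7 (Carol +3): Carol: 9 -> 12. State: Bob=1, Carol=12

Carol's final count: 12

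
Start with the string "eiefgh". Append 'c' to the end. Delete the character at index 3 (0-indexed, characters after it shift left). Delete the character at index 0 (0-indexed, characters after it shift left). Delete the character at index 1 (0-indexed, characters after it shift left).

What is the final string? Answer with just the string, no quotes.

Applying each edit step by step:
Start: "eiefgh"
Op 1 (append 'c'): "eiefgh" -> "eiefghc"
Op 2 (delete idx 3 = 'f'): "eiefghc" -> "eieghc"
Op 3 (delete idx 0 = 'e'): "eieghc" -> "ieghc"
Op 4 (delete idx 1 = 'e'): "ieghc" -> "ighc"

Answer: ighc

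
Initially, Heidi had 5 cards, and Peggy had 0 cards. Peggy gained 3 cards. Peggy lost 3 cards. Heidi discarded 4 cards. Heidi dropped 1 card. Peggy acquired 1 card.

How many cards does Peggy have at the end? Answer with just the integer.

Tracking counts step by step:
Start: Heidi=5, Peggy=0
Event 1 (Peggy +3): Peggy: 0 -> 3. State: Heidi=5, Peggy=3
Event 2 (Peggy -3): Peggy: 3 -> 0. State: Heidi=5, Peggy=0
Event 3 (Heidi -4): Heidi: 5 -> 1. State: Heidi=1, Peggy=0
Event 4 (Heidi -1): Heidi: 1 -> 0. State: Heidi=0, Peggy=0
Event 5 (Peggy +1): Peggy: 0 -> 1. State: Heidi=0, Peggy=1

Peggy's final count: 1

Answer: 1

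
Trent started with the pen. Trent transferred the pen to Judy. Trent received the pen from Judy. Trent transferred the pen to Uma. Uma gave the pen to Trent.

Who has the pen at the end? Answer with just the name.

Tracking the pen through each event:
Start: Trent has the pen.
After event 1: Judy has the pen.
After event 2: Trent has the pen.
After event 3: Uma has the pen.
After event 4: Trent has the pen.

Answer: Trent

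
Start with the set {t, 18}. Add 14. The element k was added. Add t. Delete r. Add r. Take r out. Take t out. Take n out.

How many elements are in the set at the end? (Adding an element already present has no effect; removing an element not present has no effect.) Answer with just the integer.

Tracking the set through each operation:
Start: {18, t}
Event 1 (add 14): added. Set: {14, 18, t}
Event 2 (add k): added. Set: {14, 18, k, t}
Event 3 (add t): already present, no change. Set: {14, 18, k, t}
Event 4 (remove r): not present, no change. Set: {14, 18, k, t}
Event 5 (add r): added. Set: {14, 18, k, r, t}
Event 6 (remove r): removed. Set: {14, 18, k, t}
Event 7 (remove t): removed. Set: {14, 18, k}
Event 8 (remove n): not present, no change. Set: {14, 18, k}

Final set: {14, 18, k} (size 3)

Answer: 3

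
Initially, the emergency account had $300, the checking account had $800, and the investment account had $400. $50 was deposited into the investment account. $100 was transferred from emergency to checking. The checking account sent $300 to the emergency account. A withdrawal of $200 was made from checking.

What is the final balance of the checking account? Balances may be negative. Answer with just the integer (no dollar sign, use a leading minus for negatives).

Tracking account balances step by step:
Start: emergency=300, checking=800, investment=400
Event 1 (deposit 50 to investment): investment: 400 + 50 = 450. Balances: emergency=300, checking=800, investment=450
Event 2 (transfer 100 emergency -> checking): emergency: 300 - 100 = 200, checking: 800 + 100 = 900. Balances: emergency=200, checking=900, investment=450
Event 3 (transfer 300 checking -> emergency): checking: 900 - 300 = 600, emergency: 200 + 300 = 500. Balances: emergency=500, checking=600, investment=450
Event 4 (withdraw 200 from checking): checking: 600 - 200 = 400. Balances: emergency=500, checking=400, investment=450

Final balance of checking: 400

Answer: 400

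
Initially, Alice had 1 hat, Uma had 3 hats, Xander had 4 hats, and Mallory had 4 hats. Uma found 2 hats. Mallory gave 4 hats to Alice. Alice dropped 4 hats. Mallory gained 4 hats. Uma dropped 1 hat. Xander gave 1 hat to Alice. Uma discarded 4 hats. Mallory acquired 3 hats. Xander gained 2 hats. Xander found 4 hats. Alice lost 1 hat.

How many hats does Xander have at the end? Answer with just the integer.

Tracking counts step by step:
Start: Alice=1, Uma=3, Xander=4, Mallory=4
Event 1 (Uma +2): Uma: 3 -> 5. State: Alice=1, Uma=5, Xander=4, Mallory=4
Event 2 (Mallory -> Alice, 4): Mallory: 4 -> 0, Alice: 1 -> 5. State: Alice=5, Uma=5, Xander=4, Mallory=0
Event 3 (Alice -4): Alice: 5 -> 1. State: Alice=1, Uma=5, Xander=4, Mallory=0
Event 4 (Mallory +4): Mallory: 0 -> 4. State: Alice=1, Uma=5, Xander=4, Mallory=4
Event 5 (Uma -1): Uma: 5 -> 4. State: Alice=1, Uma=4, Xander=4, Mallory=4
Event 6 (Xander -> Alice, 1): Xander: 4 -> 3, Alice: 1 -> 2. State: Alice=2, Uma=4, Xander=3, Mallory=4
Event 7 (Uma -4): Uma: 4 -> 0. State: Alice=2, Uma=0, Xander=3, Mallory=4
Event 8 (Mallory +3): Mallory: 4 -> 7. State: Alice=2, Uma=0, Xander=3, Mallory=7
Event 9 (Xander +2): Xander: 3 -> 5. State: Alice=2, Uma=0, Xander=5, Mallory=7
Event 10 (Xander +4): Xander: 5 -> 9. State: Alice=2, Uma=0, Xander=9, Mallory=7
Event 11 (Alice -1): Alice: 2 -> 1. State: Alice=1, Uma=0, Xander=9, Mallory=7

Xander's final count: 9

Answer: 9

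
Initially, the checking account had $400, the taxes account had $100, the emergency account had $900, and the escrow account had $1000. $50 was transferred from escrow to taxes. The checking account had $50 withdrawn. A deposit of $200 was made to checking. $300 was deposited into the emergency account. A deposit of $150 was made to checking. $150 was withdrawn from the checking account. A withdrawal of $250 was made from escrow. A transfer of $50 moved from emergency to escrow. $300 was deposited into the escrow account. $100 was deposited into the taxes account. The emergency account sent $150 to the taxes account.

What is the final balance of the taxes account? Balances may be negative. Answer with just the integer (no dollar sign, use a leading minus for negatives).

Answer: 400

Derivation:
Tracking account balances step by step:
Start: checking=400, taxes=100, emergency=900, escrow=1000
Event 1 (transfer 50 escrow -> taxes): escrow: 1000 - 50 = 950, taxes: 100 + 50 = 150. Balances: checking=400, taxes=150, emergency=900, escrow=950
Event 2 (withdraw 50 from checking): checking: 400 - 50 = 350. Balances: checking=350, taxes=150, emergency=900, escrow=950
Event 3 (deposit 200 to checking): checking: 350 + 200 = 550. Balances: checking=550, taxes=150, emergency=900, escrow=950
Event 4 (deposit 300 to emergency): emergency: 900 + 300 = 1200. Balances: checking=550, taxes=150, emergency=1200, escrow=950
Event 5 (deposit 150 to checking): checking: 550 + 150 = 700. Balances: checking=700, taxes=150, emergency=1200, escrow=950
Event 6 (withdraw 150 from checking): checking: 700 - 150 = 550. Balances: checking=550, taxes=150, emergency=1200, escrow=950
Event 7 (withdraw 250 from escrow): escrow: 950 - 250 = 700. Balances: checking=550, taxes=150, emergency=1200, escrow=700
Event 8 (transfer 50 emergency -> escrow): emergency: 1200 - 50 = 1150, escrow: 700 + 50 = 750. Balances: checking=550, taxes=150, emergency=1150, escrow=750
Event 9 (deposit 300 to escrow): escrow: 750 + 300 = 1050. Balances: checking=550, taxes=150, emergency=1150, escrow=1050
Event 10 (deposit 100 to taxes): taxes: 150 + 100 = 250. Balances: checking=550, taxes=250, emergency=1150, escrow=1050
Event 11 (transfer 150 emergency -> taxes): emergency: 1150 - 150 = 1000, taxes: 250 + 150 = 400. Balances: checking=550, taxes=400, emergency=1000, escrow=1050

Final balance of taxes: 400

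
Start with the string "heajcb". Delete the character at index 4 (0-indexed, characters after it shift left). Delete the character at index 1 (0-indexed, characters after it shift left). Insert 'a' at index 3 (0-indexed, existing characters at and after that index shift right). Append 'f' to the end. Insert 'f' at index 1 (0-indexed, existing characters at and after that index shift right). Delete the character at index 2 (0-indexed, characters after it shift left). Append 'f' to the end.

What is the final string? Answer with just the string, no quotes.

Applying each edit step by step:
Start: "heajcb"
Op 1 (delete idx 4 = 'c'): "heajcb" -> "heajb"
Op 2 (delete idx 1 = 'e'): "heajb" -> "hajb"
Op 3 (insert 'a' at idx 3): "hajb" -> "hajab"
Op 4 (append 'f'): "hajab" -> "hajabf"
Op 5 (insert 'f' at idx 1): "hajabf" -> "hfajabf"
Op 6 (delete idx 2 = 'a'): "hfajabf" -> "hfjabf"
Op 7 (append 'f'): "hfjabf" -> "hfjabff"

Answer: hfjabff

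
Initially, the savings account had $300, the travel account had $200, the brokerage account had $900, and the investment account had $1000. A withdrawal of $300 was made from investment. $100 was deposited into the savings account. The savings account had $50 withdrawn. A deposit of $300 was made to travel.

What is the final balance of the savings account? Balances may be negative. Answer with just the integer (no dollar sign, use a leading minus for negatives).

Answer: 350

Derivation:
Tracking account balances step by step:
Start: savings=300, travel=200, brokerage=900, investment=1000
Event 1 (withdraw 300 from investment): investment: 1000 - 300 = 700. Balances: savings=300, travel=200, brokerage=900, investment=700
Event 2 (deposit 100 to savings): savings: 300 + 100 = 400. Balances: savings=400, travel=200, brokerage=900, investment=700
Event 3 (withdraw 50 from savings): savings: 400 - 50 = 350. Balances: savings=350, travel=200, brokerage=900, investment=700
Event 4 (deposit 300 to travel): travel: 200 + 300 = 500. Balances: savings=350, travel=500, brokerage=900, investment=700

Final balance of savings: 350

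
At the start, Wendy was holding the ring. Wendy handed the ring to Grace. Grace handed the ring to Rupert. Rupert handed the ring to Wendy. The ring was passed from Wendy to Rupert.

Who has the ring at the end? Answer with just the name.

Tracking the ring through each event:
Start: Wendy has the ring.
After event 1: Grace has the ring.
After event 2: Rupert has the ring.
After event 3: Wendy has the ring.
After event 4: Rupert has the ring.

Answer: Rupert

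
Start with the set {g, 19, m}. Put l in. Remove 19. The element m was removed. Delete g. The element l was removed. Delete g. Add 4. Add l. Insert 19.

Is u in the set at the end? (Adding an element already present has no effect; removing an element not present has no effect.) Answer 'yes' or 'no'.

Tracking the set through each operation:
Start: {19, g, m}
Event 1 (add l): added. Set: {19, g, l, m}
Event 2 (remove 19): removed. Set: {g, l, m}
Event 3 (remove m): removed. Set: {g, l}
Event 4 (remove g): removed. Set: {l}
Event 5 (remove l): removed. Set: {}
Event 6 (remove g): not present, no change. Set: {}
Event 7 (add 4): added. Set: {4}
Event 8 (add l): added. Set: {4, l}
Event 9 (add 19): added. Set: {19, 4, l}

Final set: {19, 4, l} (size 3)
u is NOT in the final set.

Answer: no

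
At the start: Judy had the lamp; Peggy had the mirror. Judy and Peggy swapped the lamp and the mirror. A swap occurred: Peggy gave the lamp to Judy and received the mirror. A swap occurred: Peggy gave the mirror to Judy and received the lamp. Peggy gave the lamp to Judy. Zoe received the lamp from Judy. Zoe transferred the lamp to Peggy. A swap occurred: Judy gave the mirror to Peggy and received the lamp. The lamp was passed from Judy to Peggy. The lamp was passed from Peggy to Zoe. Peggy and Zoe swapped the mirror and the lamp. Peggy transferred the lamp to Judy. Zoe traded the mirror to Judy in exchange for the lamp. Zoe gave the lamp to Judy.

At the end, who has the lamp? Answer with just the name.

Tracking all object holders:
Start: lamp:Judy, mirror:Peggy
Event 1 (swap lamp<->mirror: now lamp:Peggy, mirror:Judy). State: lamp:Peggy, mirror:Judy
Event 2 (swap lamp<->mirror: now lamp:Judy, mirror:Peggy). State: lamp:Judy, mirror:Peggy
Event 3 (swap mirror<->lamp: now mirror:Judy, lamp:Peggy). State: lamp:Peggy, mirror:Judy
Event 4 (give lamp: Peggy -> Judy). State: lamp:Judy, mirror:Judy
Event 5 (give lamp: Judy -> Zoe). State: lamp:Zoe, mirror:Judy
Event 6 (give lamp: Zoe -> Peggy). State: lamp:Peggy, mirror:Judy
Event 7 (swap mirror<->lamp: now mirror:Peggy, lamp:Judy). State: lamp:Judy, mirror:Peggy
Event 8 (give lamp: Judy -> Peggy). State: lamp:Peggy, mirror:Peggy
Event 9 (give lamp: Peggy -> Zoe). State: lamp:Zoe, mirror:Peggy
Event 10 (swap mirror<->lamp: now mirror:Zoe, lamp:Peggy). State: lamp:Peggy, mirror:Zoe
Event 11 (give lamp: Peggy -> Judy). State: lamp:Judy, mirror:Zoe
Event 12 (swap mirror<->lamp: now mirror:Judy, lamp:Zoe). State: lamp:Zoe, mirror:Judy
Event 13 (give lamp: Zoe -> Judy). State: lamp:Judy, mirror:Judy

Final state: lamp:Judy, mirror:Judy
The lamp is held by Judy.

Answer: Judy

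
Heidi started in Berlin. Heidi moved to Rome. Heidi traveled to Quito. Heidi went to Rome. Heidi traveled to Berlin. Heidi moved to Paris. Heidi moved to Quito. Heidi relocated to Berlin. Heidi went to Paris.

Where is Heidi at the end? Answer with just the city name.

Answer: Paris

Derivation:
Tracking Heidi's location:
Start: Heidi is in Berlin.
After move 1: Berlin -> Rome. Heidi is in Rome.
After move 2: Rome -> Quito. Heidi is in Quito.
After move 3: Quito -> Rome. Heidi is in Rome.
After move 4: Rome -> Berlin. Heidi is in Berlin.
After move 5: Berlin -> Paris. Heidi is in Paris.
After move 6: Paris -> Quito. Heidi is in Quito.
After move 7: Quito -> Berlin. Heidi is in Berlin.
After move 8: Berlin -> Paris. Heidi is in Paris.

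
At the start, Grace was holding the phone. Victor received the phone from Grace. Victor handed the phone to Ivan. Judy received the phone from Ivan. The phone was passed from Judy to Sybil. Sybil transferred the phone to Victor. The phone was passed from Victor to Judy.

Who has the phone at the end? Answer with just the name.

Tracking the phone through each event:
Start: Grace has the phone.
After event 1: Victor has the phone.
After event 2: Ivan has the phone.
After event 3: Judy has the phone.
After event 4: Sybil has the phone.
After event 5: Victor has the phone.
After event 6: Judy has the phone.

Answer: Judy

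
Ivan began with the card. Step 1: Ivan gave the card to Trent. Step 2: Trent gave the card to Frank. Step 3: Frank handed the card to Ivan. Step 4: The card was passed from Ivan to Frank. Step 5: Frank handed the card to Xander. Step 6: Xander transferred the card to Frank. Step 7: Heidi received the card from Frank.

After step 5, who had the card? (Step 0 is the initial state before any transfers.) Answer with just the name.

Answer: Xander

Derivation:
Tracking the card holder through step 5:
After step 0 (start): Ivan
After step 1: Trent
After step 2: Frank
After step 3: Ivan
After step 4: Frank
After step 5: Xander

At step 5, the holder is Xander.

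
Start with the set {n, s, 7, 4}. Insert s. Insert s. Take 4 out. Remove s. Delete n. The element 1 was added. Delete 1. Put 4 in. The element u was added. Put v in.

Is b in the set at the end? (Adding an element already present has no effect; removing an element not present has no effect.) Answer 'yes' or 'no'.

Tracking the set through each operation:
Start: {4, 7, n, s}
Event 1 (add s): already present, no change. Set: {4, 7, n, s}
Event 2 (add s): already present, no change. Set: {4, 7, n, s}
Event 3 (remove 4): removed. Set: {7, n, s}
Event 4 (remove s): removed. Set: {7, n}
Event 5 (remove n): removed. Set: {7}
Event 6 (add 1): added. Set: {1, 7}
Event 7 (remove 1): removed. Set: {7}
Event 8 (add 4): added. Set: {4, 7}
Event 9 (add u): added. Set: {4, 7, u}
Event 10 (add v): added. Set: {4, 7, u, v}

Final set: {4, 7, u, v} (size 4)
b is NOT in the final set.

Answer: no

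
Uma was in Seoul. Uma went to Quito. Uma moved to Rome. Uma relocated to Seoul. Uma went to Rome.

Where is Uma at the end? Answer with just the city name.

Answer: Rome

Derivation:
Tracking Uma's location:
Start: Uma is in Seoul.
After move 1: Seoul -> Quito. Uma is in Quito.
After move 2: Quito -> Rome. Uma is in Rome.
After move 3: Rome -> Seoul. Uma is in Seoul.
After move 4: Seoul -> Rome. Uma is in Rome.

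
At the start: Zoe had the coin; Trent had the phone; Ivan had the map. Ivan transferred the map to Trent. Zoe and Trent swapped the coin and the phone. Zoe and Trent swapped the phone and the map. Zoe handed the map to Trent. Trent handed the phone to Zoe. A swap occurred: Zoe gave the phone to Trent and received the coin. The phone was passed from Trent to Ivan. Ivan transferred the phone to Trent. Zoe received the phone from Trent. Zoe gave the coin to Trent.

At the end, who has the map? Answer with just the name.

Tracking all object holders:
Start: coin:Zoe, phone:Trent, map:Ivan
Event 1 (give map: Ivan -> Trent). State: coin:Zoe, phone:Trent, map:Trent
Event 2 (swap coin<->phone: now coin:Trent, phone:Zoe). State: coin:Trent, phone:Zoe, map:Trent
Event 3 (swap phone<->map: now phone:Trent, map:Zoe). State: coin:Trent, phone:Trent, map:Zoe
Event 4 (give map: Zoe -> Trent). State: coin:Trent, phone:Trent, map:Trent
Event 5 (give phone: Trent -> Zoe). State: coin:Trent, phone:Zoe, map:Trent
Event 6 (swap phone<->coin: now phone:Trent, coin:Zoe). State: coin:Zoe, phone:Trent, map:Trent
Event 7 (give phone: Trent -> Ivan). State: coin:Zoe, phone:Ivan, map:Trent
Event 8 (give phone: Ivan -> Trent). State: coin:Zoe, phone:Trent, map:Trent
Event 9 (give phone: Trent -> Zoe). State: coin:Zoe, phone:Zoe, map:Trent
Event 10 (give coin: Zoe -> Trent). State: coin:Trent, phone:Zoe, map:Trent

Final state: coin:Trent, phone:Zoe, map:Trent
The map is held by Trent.

Answer: Trent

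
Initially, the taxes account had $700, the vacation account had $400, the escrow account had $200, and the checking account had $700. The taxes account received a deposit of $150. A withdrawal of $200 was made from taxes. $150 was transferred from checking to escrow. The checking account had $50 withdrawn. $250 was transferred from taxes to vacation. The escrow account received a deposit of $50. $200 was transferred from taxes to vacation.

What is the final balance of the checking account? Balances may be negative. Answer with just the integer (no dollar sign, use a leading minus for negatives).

Tracking account balances step by step:
Start: taxes=700, vacation=400, escrow=200, checking=700
Event 1 (deposit 150 to taxes): taxes: 700 + 150 = 850. Balances: taxes=850, vacation=400, escrow=200, checking=700
Event 2 (withdraw 200 from taxes): taxes: 850 - 200 = 650. Balances: taxes=650, vacation=400, escrow=200, checking=700
Event 3 (transfer 150 checking -> escrow): checking: 700 - 150 = 550, escrow: 200 + 150 = 350. Balances: taxes=650, vacation=400, escrow=350, checking=550
Event 4 (withdraw 50 from checking): checking: 550 - 50 = 500. Balances: taxes=650, vacation=400, escrow=350, checking=500
Event 5 (transfer 250 taxes -> vacation): taxes: 650 - 250 = 400, vacation: 400 + 250 = 650. Balances: taxes=400, vacation=650, escrow=350, checking=500
Event 6 (deposit 50 to escrow): escrow: 350 + 50 = 400. Balances: taxes=400, vacation=650, escrow=400, checking=500
Event 7 (transfer 200 taxes -> vacation): taxes: 400 - 200 = 200, vacation: 650 + 200 = 850. Balances: taxes=200, vacation=850, escrow=400, checking=500

Final balance of checking: 500

Answer: 500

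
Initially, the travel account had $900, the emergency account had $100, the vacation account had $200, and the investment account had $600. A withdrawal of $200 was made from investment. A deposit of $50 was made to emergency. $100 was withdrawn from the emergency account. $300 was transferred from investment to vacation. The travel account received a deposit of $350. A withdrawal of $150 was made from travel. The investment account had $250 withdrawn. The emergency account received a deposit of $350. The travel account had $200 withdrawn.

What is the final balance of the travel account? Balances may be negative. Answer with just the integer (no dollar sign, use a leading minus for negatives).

Tracking account balances step by step:
Start: travel=900, emergency=100, vacation=200, investment=600
Event 1 (withdraw 200 from investment): investment: 600 - 200 = 400. Balances: travel=900, emergency=100, vacation=200, investment=400
Event 2 (deposit 50 to emergency): emergency: 100 + 50 = 150. Balances: travel=900, emergency=150, vacation=200, investment=400
Event 3 (withdraw 100 from emergency): emergency: 150 - 100 = 50. Balances: travel=900, emergency=50, vacation=200, investment=400
Event 4 (transfer 300 investment -> vacation): investment: 400 - 300 = 100, vacation: 200 + 300 = 500. Balances: travel=900, emergency=50, vacation=500, investment=100
Event 5 (deposit 350 to travel): travel: 900 + 350 = 1250. Balances: travel=1250, emergency=50, vacation=500, investment=100
Event 6 (withdraw 150 from travel): travel: 1250 - 150 = 1100. Balances: travel=1100, emergency=50, vacation=500, investment=100
Event 7 (withdraw 250 from investment): investment: 100 - 250 = -150. Balances: travel=1100, emergency=50, vacation=500, investment=-150
Event 8 (deposit 350 to emergency): emergency: 50 + 350 = 400. Balances: travel=1100, emergency=400, vacation=500, investment=-150
Event 9 (withdraw 200 from travel): travel: 1100 - 200 = 900. Balances: travel=900, emergency=400, vacation=500, investment=-150

Final balance of travel: 900

Answer: 900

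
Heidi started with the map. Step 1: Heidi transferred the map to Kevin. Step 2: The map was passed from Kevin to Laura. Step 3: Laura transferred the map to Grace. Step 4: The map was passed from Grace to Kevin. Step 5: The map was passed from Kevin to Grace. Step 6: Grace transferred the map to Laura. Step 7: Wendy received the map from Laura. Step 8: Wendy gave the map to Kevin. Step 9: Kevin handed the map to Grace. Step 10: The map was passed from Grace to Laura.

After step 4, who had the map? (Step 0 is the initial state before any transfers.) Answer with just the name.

Tracking the map holder through step 4:
After step 0 (start): Heidi
After step 1: Kevin
After step 2: Laura
After step 3: Grace
After step 4: Kevin

At step 4, the holder is Kevin.

Answer: Kevin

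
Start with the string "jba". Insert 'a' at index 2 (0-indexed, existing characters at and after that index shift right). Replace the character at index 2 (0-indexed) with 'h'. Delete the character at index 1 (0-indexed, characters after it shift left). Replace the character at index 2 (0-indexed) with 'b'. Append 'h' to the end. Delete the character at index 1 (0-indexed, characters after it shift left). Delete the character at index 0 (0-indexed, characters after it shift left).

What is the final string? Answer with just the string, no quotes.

Answer: bh

Derivation:
Applying each edit step by step:
Start: "jba"
Op 1 (insert 'a' at idx 2): "jba" -> "jbaa"
Op 2 (replace idx 2: 'a' -> 'h'): "jbaa" -> "jbha"
Op 3 (delete idx 1 = 'b'): "jbha" -> "jha"
Op 4 (replace idx 2: 'a' -> 'b'): "jha" -> "jhb"
Op 5 (append 'h'): "jhb" -> "jhbh"
Op 6 (delete idx 1 = 'h'): "jhbh" -> "jbh"
Op 7 (delete idx 0 = 'j'): "jbh" -> "bh"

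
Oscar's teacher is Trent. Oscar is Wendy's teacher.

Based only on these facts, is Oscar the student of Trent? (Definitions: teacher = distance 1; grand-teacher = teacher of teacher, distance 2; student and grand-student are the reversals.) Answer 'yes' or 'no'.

Reconstructing the teacher chain from the given facts:
  Trent -> Oscar -> Wendy
(each arrow means 'teacher of the next')
Positions in the chain (0 = top):
  position of Trent: 0
  position of Oscar: 1
  position of Wendy: 2

Oscar is at position 1, Trent is at position 0; signed distance (j - i) = -1.
'student' requires j - i = -1. Actual distance is -1, so the relation HOLDS.

Answer: yes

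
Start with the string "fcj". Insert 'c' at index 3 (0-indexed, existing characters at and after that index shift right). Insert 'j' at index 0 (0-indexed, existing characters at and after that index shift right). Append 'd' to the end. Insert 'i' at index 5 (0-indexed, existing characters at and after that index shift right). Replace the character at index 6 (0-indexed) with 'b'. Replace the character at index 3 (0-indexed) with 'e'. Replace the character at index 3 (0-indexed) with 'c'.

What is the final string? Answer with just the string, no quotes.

Applying each edit step by step:
Start: "fcj"
Op 1 (insert 'c' at idx 3): "fcj" -> "fcjc"
Op 2 (insert 'j' at idx 0): "fcjc" -> "jfcjc"
Op 3 (append 'd'): "jfcjc" -> "jfcjcd"
Op 4 (insert 'i' at idx 5): "jfcjcd" -> "jfcjcid"
Op 5 (replace idx 6: 'd' -> 'b'): "jfcjcid" -> "jfcjcib"
Op 6 (replace idx 3: 'j' -> 'e'): "jfcjcib" -> "jfcecib"
Op 7 (replace idx 3: 'e' -> 'c'): "jfcecib" -> "jfcccib"

Answer: jfcccib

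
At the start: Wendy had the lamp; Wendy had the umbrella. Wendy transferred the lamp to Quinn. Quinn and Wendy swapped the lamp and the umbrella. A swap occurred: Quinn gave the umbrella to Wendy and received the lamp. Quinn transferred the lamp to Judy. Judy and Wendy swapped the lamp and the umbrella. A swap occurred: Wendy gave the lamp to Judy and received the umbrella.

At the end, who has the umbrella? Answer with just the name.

Tracking all object holders:
Start: lamp:Wendy, umbrella:Wendy
Event 1 (give lamp: Wendy -> Quinn). State: lamp:Quinn, umbrella:Wendy
Event 2 (swap lamp<->umbrella: now lamp:Wendy, umbrella:Quinn). State: lamp:Wendy, umbrella:Quinn
Event 3 (swap umbrella<->lamp: now umbrella:Wendy, lamp:Quinn). State: lamp:Quinn, umbrella:Wendy
Event 4 (give lamp: Quinn -> Judy). State: lamp:Judy, umbrella:Wendy
Event 5 (swap lamp<->umbrella: now lamp:Wendy, umbrella:Judy). State: lamp:Wendy, umbrella:Judy
Event 6 (swap lamp<->umbrella: now lamp:Judy, umbrella:Wendy). State: lamp:Judy, umbrella:Wendy

Final state: lamp:Judy, umbrella:Wendy
The umbrella is held by Wendy.

Answer: Wendy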